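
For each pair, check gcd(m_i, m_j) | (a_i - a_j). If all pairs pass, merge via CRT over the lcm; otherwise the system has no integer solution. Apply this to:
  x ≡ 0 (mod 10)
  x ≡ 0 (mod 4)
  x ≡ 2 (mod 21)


Moduli 10, 4, 21 are not pairwise coprime, so CRT works modulo lcm(m_i) when all pairwise compatibility conditions hold.
Pairwise compatibility: gcd(m_i, m_j) must divide a_i - a_j for every pair.
Merge one congruence at a time:
  Start: x ≡ 0 (mod 10).
  Combine with x ≡ 0 (mod 4): gcd(10, 4) = 2; 0 - 0 = 0, which IS divisible by 2, so compatible.
    Write x = 0 + 10·t and substitute into x ≡ 0 (mod 4): 10·t ≡ 0 − 0 = 0 (mod 4).
    Divide the congruence (and modulus) by g = 2: 5·t ≡ 0 (mod 2).
    Reduce coefficients mod 2: 1·t ≡ 0 (mod 2).
    So t ≡ 0 (mod 2).
    Then x = 0 + 10·0 = 0, valid modulo lcm(10, 4) = 20: x ≡ 0 (mod 20).
  Combine with x ≡ 2 (mod 21): gcd(20, 21) = 1; 2 - 0 = 2, which IS divisible by 1, so compatible.
    Write x = 0 + 20·t and substitute into x ≡ 2 (mod 21): 20·t ≡ 2 − 0 = 2 (mod 21).
    The inverse of 20 mod 21 is 20 (since 20·20 = 400 = 19·21 + 1), so t ≡ 20·2 = 40 ≡ 19 (mod 21).
    Then x = 0 + 20·19 = 380, valid modulo lcm(20, 21) = 420: x ≡ 380 (mod 420).
Verify: 380 mod 10 = 0, 380 mod 4 = 0, 380 mod 21 = 2.

x ≡ 380 (mod 420).


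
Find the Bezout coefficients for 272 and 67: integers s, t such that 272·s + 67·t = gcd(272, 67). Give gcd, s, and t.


Euclidean algorithm on (272, 67) — divide until remainder is 0:
  272 = 4 · 67 + 4
  67 = 16 · 4 + 3
  4 = 1 · 3 + 1
  3 = 3 · 1 + 0
gcd(272, 67) = 1.
Track Bezout coefficients alongside the remainders: start with r₀ = 272 = a·1 + b·0 (s = 1, t = 0) and r₁ = 67 = a·0 + b·1 (s = 0, t = 1); each new remainder r_{k+1} = r_{k-1} − q_k·r_k inherits s_{k+1} = s_{k-1} − q_k·s_k, t_{k+1} = t_{k-1} − q_k·t_k, so r_k = a·s_k + b·t_k at every step:
  q = 4: r = 4, s = 1 − 4·0 = 1, t = 0 − 4·1 = -4  (check: 272·1 + 67·(-4) = 4)
  q = 16: r = 3, s = 0 − 16·1 = -16, t = 1 − 16·(-4) = 65  (check: 272·(-16) + 67·65 = 3)
  q = 1: r = 1, s = 1 − 1·(-16) = 17, t = -4 − 1·65 = -69  (check: 272·17 + 67·(-69) = 1)
The row with r = 1 (the gcd) gives the Bezout coefficients s = 17, t = -69.
Result: 272 · (17) + 67 · (-69) = 1.

gcd(272, 67) = 1; s = 17, t = -69 (check: 272·17 + 67·(-69) = 1).


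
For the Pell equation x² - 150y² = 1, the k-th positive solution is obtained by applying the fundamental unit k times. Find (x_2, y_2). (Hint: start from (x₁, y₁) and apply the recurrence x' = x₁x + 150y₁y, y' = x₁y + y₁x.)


Step 1: Find the fundamental solution (x₁, y₁) of x² - 150y² = 1.
  Expand √150 as a continued fraction. a₀ = ⌊√150⌋ = 12; iterate m_{k+1} = d_k·a_k − m_k, d_{k+1} = (150 − m_{k+1}²)/d_k, a_{k+1} = ⌊(a₀ + m_{k+1})/d_{k+1}⌋ (starting m₀ = 0, d₀ = 1), with convergents p_k = a_k·p_{k-1} + p_{k-2}, q_k = a_k·q_{k-1} + q_{k-2} (p₋₁ = 1, q₋₁ = 0):
  k = 0: a₀ = 12; p₀/q₀ = 12/1; p₀² − 150·q₀² = 144 − 150 = -6.
  k = 1: m = 12, d = 6, a = ⌊(12 + 12)/6⌋ = 4; p/q = (4·12 + 1)/(4·1 + 0) = 49/4; p² − 150·q² = 2401 − 2400 = 1.
  The first convergent with p² − 150·q² = 1 gives the fundamental solution (x₁, y₁) = (49, 4).
Step 2: Apply the recurrence (x_{n+1}, y_{n+1}) = (x₁x_n + 150y₁y_n, x₁y_n + y₁x_n) repeatedly.
  From (x_1, y_1) = (49, 4): x_2 = 49·49 + 150·4·4 = 4801; y_2 = 49·4 + 4·49 = 392.
Step 3: Verify x_2² - 150·y_2² = 23049601 - 23049600 = 1 (should be 1). ✓

(x_1, y_1) = (49, 4); (x_2, y_2) = (4801, 392).


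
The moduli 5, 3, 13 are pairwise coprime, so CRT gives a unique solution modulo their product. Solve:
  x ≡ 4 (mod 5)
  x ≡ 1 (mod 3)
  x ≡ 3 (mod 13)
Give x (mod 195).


Moduli 5, 3, 13 are pairwise coprime; by CRT there is a unique solution modulo M = 5 · 3 · 13 = 195.
Solve pairwise, accumulating the modulus:
  Start with x ≡ 4 (mod 5).
  Combine with x ≡ 1 (mod 3): since gcd(5, 3) = 1, we get a unique residue mod 15.
    Write x = 4 + 5·t and substitute into x ≡ 1 (mod 3): 5·t ≡ 1 − 4 = -3 (mod 3).
    Reduce coefficients mod 3: 2·t ≡ 0 (mod 3).
    The inverse of 2 mod 3 is 2 (since 2·2 = 4 = 1·3 + 1), so t ≡ 2·0 = 0 ≡ 0 (mod 3).
    Then x = 4 + 5·0 = 4, valid modulo lcm(5, 3) = 15: x ≡ 4 (mod 15).
  Combine with x ≡ 3 (mod 13): since gcd(15, 13) = 1, we get a unique residue mod 195.
    Write x = 4 + 15·t and substitute into x ≡ 3 (mod 13): 15·t ≡ 3 − 4 = -1 (mod 13).
    Reduce coefficients mod 13: 2·t ≡ 12 (mod 13).
    The inverse of 2 mod 13 is 7 (since 2·7 = 14 = 1·13 + 1), so t ≡ 7·12 = 84 ≡ 6 (mod 13).
    Then x = 4 + 15·6 = 94, valid modulo lcm(15, 13) = 195: x ≡ 94 (mod 195).
Verify: 94 mod 5 = 4 ✓, 94 mod 3 = 1 ✓, 94 mod 13 = 3 ✓.

x ≡ 94 (mod 195).


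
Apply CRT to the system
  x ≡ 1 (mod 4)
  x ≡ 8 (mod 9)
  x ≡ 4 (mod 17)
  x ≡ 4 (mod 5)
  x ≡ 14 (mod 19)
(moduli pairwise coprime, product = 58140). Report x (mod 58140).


Product of moduli M = 4 · 9 · 17 · 5 · 19 = 58140.
Merge one congruence at a time:
  Start: x ≡ 1 (mod 4).
  Combine with x ≡ 8 (mod 9); new modulus lcm = 36.
    Write x = 1 + 4·t and substitute into x ≡ 8 (mod 9): 4·t ≡ 8 − 1 = 7 (mod 9).
    The inverse of 4 mod 9 is 7 (since 4·7 = 28 = 3·9 + 1), so t ≡ 7·7 = 49 ≡ 4 (mod 9).
    Then x = 1 + 4·4 = 17, valid modulo lcm(4, 9) = 36: x ≡ 17 (mod 36).
  Combine with x ≡ 4 (mod 17); new modulus lcm = 612.
    Write x = 17 + 36·t and substitute into x ≡ 4 (mod 17): 36·t ≡ 4 − 17 = -13 (mod 17).
    Reduce coefficients mod 17: 2·t ≡ 4 (mod 17).
    The inverse of 2 mod 17 is 9 (since 2·9 = 18 = 1·17 + 1), so t ≡ 9·4 = 36 ≡ 2 (mod 17).
    Then x = 17 + 36·2 = 89, valid modulo lcm(36, 17) = 612: x ≡ 89 (mod 612).
  Combine with x ≡ 4 (mod 5); new modulus lcm = 3060.
    Write x = 89 + 612·t and substitute into x ≡ 4 (mod 5): 612·t ≡ 4 − 89 = -85 (mod 5).
    Reduce coefficients mod 5: 2·t ≡ 0 (mod 5).
    The inverse of 2 mod 5 is 3 (since 2·3 = 6 = 1·5 + 1), so t ≡ 3·0 = 0 ≡ 0 (mod 5).
    Then x = 89 + 612·0 = 89, valid modulo lcm(612, 5) = 3060: x ≡ 89 (mod 3060).
  Combine with x ≡ 14 (mod 19); new modulus lcm = 58140.
    Write x = 89 + 3060·t and substitute into x ≡ 14 (mod 19): 3060·t ≡ 14 − 89 = -75 (mod 19).
    Reduce coefficients mod 19: 1·t ≡ 1 (mod 19).
    So t ≡ 1 (mod 19).
    Then x = 89 + 3060·1 = 3149, valid modulo lcm(3060, 19) = 58140: x ≡ 3149 (mod 58140).
Verify against each original: 3149 mod 4 = 1, 3149 mod 9 = 8, 3149 mod 17 = 4, 3149 mod 5 = 4, 3149 mod 19 = 14.

x ≡ 3149 (mod 58140).


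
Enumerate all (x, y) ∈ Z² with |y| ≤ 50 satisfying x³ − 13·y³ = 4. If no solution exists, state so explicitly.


The equation is x³ - 13y³ = 4. For fixed y, x³ = 13·y³ + 4, so a solution requires the RHS to be a perfect cube.
Strategy: iterate y from -50 to 50, compute RHS = 13·y³ + 4, and check whether it is a (positive or negative) perfect cube.
Check small values of y:
  y = 0: RHS = 4 is not a perfect cube.
  y = 1: RHS = 17 is not a perfect cube.
  y = -1: RHS = -9 is not a perfect cube.
  y = 2: RHS = 108 is not a perfect cube.
  y = -2: RHS = -100 is not a perfect cube.
  y = 3: RHS = 355 is not a perfect cube.
  y = -3: RHS = -347 is not a perfect cube.
Continuing the search up to |y| = 50 finds no solutions either.
No (x, y) in the scanned range satisfies the equation.

No integer solutions with |y| ≤ 50.


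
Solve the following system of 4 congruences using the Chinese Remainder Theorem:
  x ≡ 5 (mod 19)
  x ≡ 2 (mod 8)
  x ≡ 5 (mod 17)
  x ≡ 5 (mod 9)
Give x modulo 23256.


Product of moduli M = 19 · 8 · 17 · 9 = 23256.
Merge one congruence at a time:
  Start: x ≡ 5 (mod 19).
  Combine with x ≡ 2 (mod 8); new modulus lcm = 152.
    Write x = 5 + 19·t and substitute into x ≡ 2 (mod 8): 19·t ≡ 2 − 5 = -3 (mod 8).
    Reduce coefficients mod 8: 3·t ≡ 5 (mod 8).
    The inverse of 3 mod 8 is 3 (since 3·3 = 9 = 1·8 + 1), so t ≡ 3·5 = 15 ≡ 7 (mod 8).
    Then x = 5 + 19·7 = 138, valid modulo lcm(19, 8) = 152: x ≡ 138 (mod 152).
  Combine with x ≡ 5 (mod 17); new modulus lcm = 2584.
    Write x = 138 + 152·t and substitute into x ≡ 5 (mod 17): 152·t ≡ 5 − 138 = -133 (mod 17).
    Reduce coefficients mod 17: 16·t ≡ 3 (mod 17).
    The inverse of 16 mod 17 is 16 (since 16·16 = 256 = 15·17 + 1), so t ≡ 16·3 = 48 ≡ 14 (mod 17).
    Then x = 138 + 152·14 = 2266, valid modulo lcm(152, 17) = 2584: x ≡ 2266 (mod 2584).
  Combine with x ≡ 5 (mod 9); new modulus lcm = 23256.
    Write x = 2266 + 2584·t and substitute into x ≡ 5 (mod 9): 2584·t ≡ 5 − 2266 = -2261 (mod 9).
    Reduce coefficients mod 9: 1·t ≡ 7 (mod 9).
    So t ≡ 7 (mod 9).
    Then x = 2266 + 2584·7 = 20354, valid modulo lcm(2584, 9) = 23256: x ≡ 20354 (mod 23256).
Verify against each original: 20354 mod 19 = 5, 20354 mod 8 = 2, 20354 mod 17 = 5, 20354 mod 9 = 5.

x ≡ 20354 (mod 23256).


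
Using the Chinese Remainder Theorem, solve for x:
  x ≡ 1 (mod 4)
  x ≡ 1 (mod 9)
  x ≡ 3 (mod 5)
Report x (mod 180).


Moduli 4, 9, 5 are pairwise coprime; by CRT there is a unique solution modulo M = 4 · 9 · 5 = 180.
Solve pairwise, accumulating the modulus:
  Start with x ≡ 1 (mod 4).
  Combine with x ≡ 1 (mod 9): since gcd(4, 9) = 1, we get a unique residue mod 36.
    Write x = 1 + 4·t and substitute into x ≡ 1 (mod 9): 4·t ≡ 1 − 1 = 0 (mod 9).
    The inverse of 4 mod 9 is 7 (since 4·7 = 28 = 3·9 + 1), so t ≡ 7·0 = 0 ≡ 0 (mod 9).
    Then x = 1 + 4·0 = 1, valid modulo lcm(4, 9) = 36: x ≡ 1 (mod 36).
  Combine with x ≡ 3 (mod 5): since gcd(36, 5) = 1, we get a unique residue mod 180.
    Write x = 1 + 36·t and substitute into x ≡ 3 (mod 5): 36·t ≡ 3 − 1 = 2 (mod 5).
    Reduce coefficients mod 5: 1·t ≡ 2 (mod 5).
    So t ≡ 2 (mod 5).
    Then x = 1 + 36·2 = 73, valid modulo lcm(36, 5) = 180: x ≡ 73 (mod 180).
Verify: 73 mod 4 = 1 ✓, 73 mod 9 = 1 ✓, 73 mod 5 = 3 ✓.

x ≡ 73 (mod 180).


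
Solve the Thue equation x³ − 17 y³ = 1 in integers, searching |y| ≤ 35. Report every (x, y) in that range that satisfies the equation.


The equation is x³ - 17y³ = 1. For fixed y, x³ = 17·y³ + 1, so a solution requires the RHS to be a perfect cube.
Strategy: iterate y from -35 to 35, compute RHS = 17·y³ + 1, and check whether it is a (positive or negative) perfect cube.
Check small values of y:
  y = 0: RHS = 1 = (1)³ ⇒ x = 1 works.
  y = 1: RHS = 18 is not a perfect cube.
  y = -1: RHS = -16 is not a perfect cube.
  y = 2: RHS = 137 is not a perfect cube.
  y = -2: RHS = -135 is not a perfect cube.
  y = 3: RHS = 460 is not a perfect cube.
  y = -3: RHS = -458 is not a perfect cube.
Continuing, at y = 7: RHS = 5832 = (18)³ ⇒ x = 18 works.
Searching the remaining y in |y| ≤ 35 finds no further solutions.
Collected solutions: (1, 0), (18, 7).

Solutions (with |y| ≤ 35): (1, 0), (18, 7).


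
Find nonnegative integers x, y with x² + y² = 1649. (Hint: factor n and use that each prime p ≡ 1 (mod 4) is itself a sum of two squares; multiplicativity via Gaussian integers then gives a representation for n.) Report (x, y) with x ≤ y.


Step 1: Factor n = 1649 = 17 · 97.
Step 2: Check the mod-4 condition on each prime factor: 17 ≡ 1 (mod 4), exponent 1; 97 ≡ 1 (mod 4), exponent 1.
All primes ≡ 3 (mod 4) appear to even exponent (or don't appear), so by the two-squares theorem n IS expressible as a sum of two squares.
Step 3: Build a representation. Here n = 17 · 97 is a product of primes ≡ 1 (mod 4). Each prime p ≡ 1 (mod 4) is itself a sum of two squares; find a² by testing p − a² for a perfect square:
  17: 17 − 1² = 16 = 4² ⇒ 17 = 1² + 4².
  97: 97 − 1² = 96, 97 − 2² = 93, 97 − 3² = 88, 97 − 4² = 81 = 9² ⇒ 97 = 4² + 9².
  Combine using the Brahmagupta–Fibonacci identity (a² + b²)(c² + d²) = (ac − bd)² + (ad + bc)² = (ac + bd)² + (ad − bc)²:
  17 · 97 = 1649: from (1² + 4²)(4² + 9²), take (1·4 − 4·9, 1·9 + 4·4) = (4 − 36, 9 + 16) = (-32, 25); dropping signs (only squares matter) gives (32, 25); check 32² + 25² = 1024 + 625 = 1649 ✓.
Step 4: Order so x ≤ y and verify: 25² + 32² = 625 + 1024 = 1649 = n. ✓

n = 1649 = 25² + 32² (one valid representation with x ≤ y).


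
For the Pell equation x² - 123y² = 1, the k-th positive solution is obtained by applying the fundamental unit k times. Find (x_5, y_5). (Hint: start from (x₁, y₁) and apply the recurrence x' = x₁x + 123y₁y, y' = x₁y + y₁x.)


Step 1: Find the fundamental solution (x₁, y₁) of x² - 123y² = 1.
  Expand √123 as a continued fraction. a₀ = ⌊√123⌋ = 11; iterate m_{k+1} = d_k·a_k − m_k, d_{k+1} = (123 − m_{k+1}²)/d_k, a_{k+1} = ⌊(a₀ + m_{k+1})/d_{k+1}⌋ (starting m₀ = 0, d₀ = 1), with convergents p_k = a_k·p_{k-1} + p_{k-2}, q_k = a_k·q_{k-1} + q_{k-2} (p₋₁ = 1, q₋₁ = 0):
  k = 0: a₀ = 11; p₀/q₀ = 11/1; p₀² − 123·q₀² = 121 − 123 = -2.
  k = 1: m = 11, d = 2, a = ⌊(11 + 11)/2⌋ = 11; p/q = (11·11 + 1)/(11·1 + 0) = 122/11; p² − 123·q² = 14884 − 14883 = 1.
  The first convergent with p² − 123·q² = 1 gives the fundamental solution (x₁, y₁) = (122, 11).
Step 2: Apply the recurrence (x_{n+1}, y_{n+1}) = (x₁x_n + 123y₁y_n, x₁y_n + y₁x_n) repeatedly.
  From (x_1, y_1) = (122, 11): x_2 = 122·122 + 123·11·11 = 29767; y_2 = 122·11 + 11·122 = 2684.
  From (x_2, y_2) = (29767, 2684): x_3 = 122·29767 + 123·11·2684 = 7263026; y_3 = 122·2684 + 11·29767 = 654885.
  From (x_3, y_3) = (7263026, 654885): x_4 = 122·7263026 + 123·11·654885 = 1772148577; y_4 = 122·654885 + 11·7263026 = 159789256.
  From (x_4, y_4) = (1772148577, 159789256): x_5 = 122·1772148577 + 123·11·159789256 = 432396989762; y_5 = 122·159789256 + 11·1772148577 = 38987923579.
Step 3: Verify x_5² - 123·y_5² = 186967156755239132816644 - 186967156755239132816643 = 1 (should be 1). ✓

(x_1, y_1) = (122, 11); (x_5, y_5) = (432396989762, 38987923579).


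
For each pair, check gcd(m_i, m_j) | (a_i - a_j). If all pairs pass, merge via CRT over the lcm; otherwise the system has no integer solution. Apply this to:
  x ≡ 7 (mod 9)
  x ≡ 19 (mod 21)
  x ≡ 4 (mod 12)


Moduli 9, 21, 12 are not pairwise coprime, so CRT works modulo lcm(m_i) when all pairwise compatibility conditions hold.
Pairwise compatibility: gcd(m_i, m_j) must divide a_i - a_j for every pair.
Merge one congruence at a time:
  Start: x ≡ 7 (mod 9).
  Combine with x ≡ 19 (mod 21): gcd(9, 21) = 3; 19 - 7 = 12, which IS divisible by 3, so compatible.
    Write x = 7 + 9·t and substitute into x ≡ 19 (mod 21): 9·t ≡ 19 − 7 = 12 (mod 21).
    Divide the congruence (and modulus) by g = 3: 3·t ≡ 4 (mod 7).
    The inverse of 3 mod 7 is 5 (since 3·5 = 15 = 2·7 + 1), so t ≡ 5·4 = 20 ≡ 6 (mod 7).
    Then x = 7 + 9·6 = 61, valid modulo lcm(9, 21) = 63: x ≡ 61 (mod 63).
  Combine with x ≡ 4 (mod 12): gcd(63, 12) = 3; 4 - 61 = -57, which IS divisible by 3, so compatible.
    Write x = 61 + 63·t and substitute into x ≡ 4 (mod 12): 63·t ≡ 4 − 61 = -57 (mod 12).
    Divide the congruence (and modulus) by g = 3: 21·t ≡ -19 (mod 4).
    Reduce coefficients mod 4: 1·t ≡ 1 (mod 4).
    So t ≡ 1 (mod 4).
    Then x = 61 + 63·1 = 124, valid modulo lcm(63, 12) = 252: x ≡ 124 (mod 252).
Verify: 124 mod 9 = 7, 124 mod 21 = 19, 124 mod 12 = 4.

x ≡ 124 (mod 252).


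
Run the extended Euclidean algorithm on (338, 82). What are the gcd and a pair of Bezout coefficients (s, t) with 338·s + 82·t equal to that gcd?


Euclidean algorithm on (338, 82) — divide until remainder is 0:
  338 = 4 · 82 + 10
  82 = 8 · 10 + 2
  10 = 5 · 2 + 0
gcd(338, 82) = 2.
Track Bezout coefficients alongside the remainders: start with r₀ = 338 = a·1 + b·0 (s = 1, t = 0) and r₁ = 82 = a·0 + b·1 (s = 0, t = 1); each new remainder r_{k+1} = r_{k-1} − q_k·r_k inherits s_{k+1} = s_{k-1} − q_k·s_k, t_{k+1} = t_{k-1} − q_k·t_k, so r_k = a·s_k + b·t_k at every step:
  q = 4: r = 10, s = 1 − 4·0 = 1, t = 0 − 4·1 = -4  (check: 338·1 + 82·(-4) = 10)
  q = 8: r = 2, s = 0 − 8·1 = -8, t = 1 − 8·(-4) = 33  (check: 338·(-8) + 82·33 = 2)
The row with r = 2 (the gcd) gives the Bezout coefficients s = -8, t = 33.
Result: 338 · (-8) + 82 · (33) = 2.

gcd(338, 82) = 2; s = -8, t = 33 (check: 338·(-8) + 82·33 = 2).


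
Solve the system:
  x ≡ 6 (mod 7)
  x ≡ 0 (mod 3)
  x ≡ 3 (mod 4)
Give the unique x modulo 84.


Moduli 7, 3, 4 are pairwise coprime; by CRT there is a unique solution modulo M = 7 · 3 · 4 = 84.
Solve pairwise, accumulating the modulus:
  Start with x ≡ 6 (mod 7).
  Combine with x ≡ 0 (mod 3): since gcd(7, 3) = 1, we get a unique residue mod 21.
    Write x = 6 + 7·t and substitute into x ≡ 0 (mod 3): 7·t ≡ 0 − 6 = -6 (mod 3).
    Reduce coefficients mod 3: 1·t ≡ 0 (mod 3).
    So t ≡ 0 (mod 3).
    Then x = 6 + 7·0 = 6, valid modulo lcm(7, 3) = 21: x ≡ 6 (mod 21).
  Combine with x ≡ 3 (mod 4): since gcd(21, 4) = 1, we get a unique residue mod 84.
    Write x = 6 + 21·t and substitute into x ≡ 3 (mod 4): 21·t ≡ 3 − 6 = -3 (mod 4).
    Reduce coefficients mod 4: 1·t ≡ 1 (mod 4).
    So t ≡ 1 (mod 4).
    Then x = 6 + 21·1 = 27, valid modulo lcm(21, 4) = 84: x ≡ 27 (mod 84).
Verify: 27 mod 7 = 6 ✓, 27 mod 3 = 0 ✓, 27 mod 4 = 3 ✓.

x ≡ 27 (mod 84).


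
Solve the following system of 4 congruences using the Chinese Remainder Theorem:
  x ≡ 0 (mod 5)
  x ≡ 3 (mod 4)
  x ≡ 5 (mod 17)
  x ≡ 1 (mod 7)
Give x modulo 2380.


Product of moduli M = 5 · 4 · 17 · 7 = 2380.
Merge one congruence at a time:
  Start: x ≡ 0 (mod 5).
  Combine with x ≡ 3 (mod 4); new modulus lcm = 20.
    Write x = 0 + 5·t and substitute into x ≡ 3 (mod 4): 5·t ≡ 3 − 0 = 3 (mod 4).
    Reduce coefficients mod 4: 1·t ≡ 3 (mod 4).
    So t ≡ 3 (mod 4).
    Then x = 0 + 5·3 = 15, valid modulo lcm(5, 4) = 20: x ≡ 15 (mod 20).
  Combine with x ≡ 5 (mod 17); new modulus lcm = 340.
    Write x = 15 + 20·t and substitute into x ≡ 5 (mod 17): 20·t ≡ 5 − 15 = -10 (mod 17).
    Reduce coefficients mod 17: 3·t ≡ 7 (mod 17).
    The inverse of 3 mod 17 is 6 (since 3·6 = 18 = 1·17 + 1), so t ≡ 6·7 = 42 ≡ 8 (mod 17).
    Then x = 15 + 20·8 = 175, valid modulo lcm(20, 17) = 340: x ≡ 175 (mod 340).
  Combine with x ≡ 1 (mod 7); new modulus lcm = 2380.
    Write x = 175 + 340·t and substitute into x ≡ 1 (mod 7): 340·t ≡ 1 − 175 = -174 (mod 7).
    Reduce coefficients mod 7: 4·t ≡ 1 (mod 7).
    The inverse of 4 mod 7 is 2 (since 4·2 = 8 = 1·7 + 1), so t ≡ 2·1 = 2 ≡ 2 (mod 7).
    Then x = 175 + 340·2 = 855, valid modulo lcm(340, 7) = 2380: x ≡ 855 (mod 2380).
Verify against each original: 855 mod 5 = 0, 855 mod 4 = 3, 855 mod 17 = 5, 855 mod 7 = 1.

x ≡ 855 (mod 2380).


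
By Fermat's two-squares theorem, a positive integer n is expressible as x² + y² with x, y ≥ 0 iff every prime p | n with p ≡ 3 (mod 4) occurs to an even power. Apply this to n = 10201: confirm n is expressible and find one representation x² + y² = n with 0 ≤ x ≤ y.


Step 1: Factor n = 10201 = 101^2.
Step 2: Check the mod-4 condition on each prime factor: 101 ≡ 1 (mod 4), exponent 2.
All primes ≡ 3 (mod 4) appear to even exponent (or don't appear), so by the two-squares theorem n IS expressible as a sum of two squares.
Step 3: Build a representation. Here n = 101 · 101 is a product of primes ≡ 1 (mod 4). Each prime p ≡ 1 (mod 4) is itself a sum of two squares; find a² by testing p − a² for a perfect square:
  101: 101 − 1² = 100 = 10² ⇒ 101 = 1² + 10².
  Combine using the Brahmagupta–Fibonacci identity (a² + b²)(c² + d²) = (ac − bd)² + (ad + bc)² = (ac + bd)² + (ad − bc)²:
  101 · 101 = 10201: from (1² + 10²)(1² + 10²), take (1·1 − 10·10, 1·10 + 10·1) = (1 − 100, 10 + 10) = (-99, 20); dropping signs (only squares matter) gives (99, 20); check 99² + 20² = 9801 + 400 = 10201 ✓.
Step 4: Order so x ≤ y and verify: 20² + 99² = 400 + 9801 = 10201 = n. ✓

n = 10201 = 20² + 99² (one valid representation with x ≤ y).


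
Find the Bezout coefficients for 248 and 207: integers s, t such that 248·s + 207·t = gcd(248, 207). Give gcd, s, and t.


Euclidean algorithm on (248, 207) — divide until remainder is 0:
  248 = 1 · 207 + 41
  207 = 5 · 41 + 2
  41 = 20 · 2 + 1
  2 = 2 · 1 + 0
gcd(248, 207) = 1.
Track Bezout coefficients alongside the remainders: start with r₀ = 248 = a·1 + b·0 (s = 1, t = 0) and r₁ = 207 = a·0 + b·1 (s = 0, t = 1); each new remainder r_{k+1} = r_{k-1} − q_k·r_k inherits s_{k+1} = s_{k-1} − q_k·s_k, t_{k+1} = t_{k-1} − q_k·t_k, so r_k = a·s_k + b·t_k at every step:
  q = 1: r = 41, s = 1 − 1·0 = 1, t = 0 − 1·1 = -1  (check: 248·1 + 207·(-1) = 41)
  q = 5: r = 2, s = 0 − 5·1 = -5, t = 1 − 5·(-1) = 6  (check: 248·(-5) + 207·6 = 2)
  q = 20: r = 1, s = 1 − 20·(-5) = 101, t = -1 − 20·6 = -121  (check: 248·101 + 207·(-121) = 1)
The row with r = 1 (the gcd) gives the Bezout coefficients s = 101, t = -121.
Result: 248 · (101) + 207 · (-121) = 1.

gcd(248, 207) = 1; s = 101, t = -121 (check: 248·101 + 207·(-121) = 1).


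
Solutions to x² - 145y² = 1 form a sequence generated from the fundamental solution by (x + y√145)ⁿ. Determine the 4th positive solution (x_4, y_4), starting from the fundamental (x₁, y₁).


Step 1: Find the fundamental solution (x₁, y₁) of x² - 145y² = 1.
  Expand √145 as a continued fraction. a₀ = ⌊√145⌋ = 12; iterate m_{k+1} = d_k·a_k − m_k, d_{k+1} = (145 − m_{k+1}²)/d_k, a_{k+1} = ⌊(a₀ + m_{k+1})/d_{k+1}⌋ (starting m₀ = 0, d₀ = 1), with convergents p_k = a_k·p_{k-1} + p_{k-2}, q_k = a_k·q_{k-1} + q_{k-2} (p₋₁ = 1, q₋₁ = 0):
  k = 0: a₀ = 12; p₀/q₀ = 12/1; p₀² − 145·q₀² = 144 − 145 = -1.
  k = 1: m = 12, d = 1, a = ⌊(12 + 12)/1⌋ = 24; p/q = (24·12 + 1)/(24·1 + 0) = 289/24; p² − 145·q² = 83521 − 83520 = 1.
  The first convergent with p² − 145·q² = 1 gives the fundamental solution (x₁, y₁) = (289, 24).
Step 2: Apply the recurrence (x_{n+1}, y_{n+1}) = (x₁x_n + 145y₁y_n, x₁y_n + y₁x_n) repeatedly.
  From (x_1, y_1) = (289, 24): x_2 = 289·289 + 145·24·24 = 167041; y_2 = 289·24 + 24·289 = 13872.
  From (x_2, y_2) = (167041, 13872): x_3 = 289·167041 + 145·24·13872 = 96549409; y_3 = 289·13872 + 24·167041 = 8017992.
  From (x_3, y_3) = (96549409, 8017992): x_4 = 289·96549409 + 145·24·8017992 = 55805391361; y_4 = 289·8017992 + 24·96549409 = 4634385504.
Step 3: Verify x_4² - 145·y_4² = 3114241704954373432321 - 3114241704954373432320 = 1 (should be 1). ✓

(x_1, y_1) = (289, 24); (x_4, y_4) = (55805391361, 4634385504).


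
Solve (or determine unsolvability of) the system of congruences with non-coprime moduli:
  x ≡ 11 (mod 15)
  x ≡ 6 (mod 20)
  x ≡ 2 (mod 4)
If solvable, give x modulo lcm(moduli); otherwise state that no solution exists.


Moduli 15, 20, 4 are not pairwise coprime, so CRT works modulo lcm(m_i) when all pairwise compatibility conditions hold.
Pairwise compatibility: gcd(m_i, m_j) must divide a_i - a_j for every pair.
Merge one congruence at a time:
  Start: x ≡ 11 (mod 15).
  Combine with x ≡ 6 (mod 20): gcd(15, 20) = 5; 6 - 11 = -5, which IS divisible by 5, so compatible.
    Write x = 11 + 15·t and substitute into x ≡ 6 (mod 20): 15·t ≡ 6 − 11 = -5 (mod 20).
    Divide the congruence (and modulus) by g = 5: 3·t ≡ -1 (mod 4).
    Reduce coefficients mod 4: 3·t ≡ 3 (mod 4).
    The inverse of 3 mod 4 is 3 (since 3·3 = 9 = 2·4 + 1), so t ≡ 3·3 = 9 ≡ 1 (mod 4).
    Then x = 11 + 15·1 = 26, valid modulo lcm(15, 20) = 60: x ≡ 26 (mod 60).
  Combine with x ≡ 2 (mod 4): gcd(60, 4) = 4; 2 - 26 = -24, which IS divisible by 4, so compatible.
    Write x = 26 + 60·t and substitute into x ≡ 2 (mod 4): 60·t ≡ 2 − 26 = -24 (mod 4).
    Divide the congruence (and modulus) by g = 4: 15·t ≡ -6 (mod 1).
    Modulo 1 every t works; take t = 0.
    Then x = 26 + 60·0 = 26, valid modulo lcm(60, 4) = 60: x ≡ 26 (mod 60).
Verify: 26 mod 15 = 11, 26 mod 20 = 6, 26 mod 4 = 2.

x ≡ 26 (mod 60).


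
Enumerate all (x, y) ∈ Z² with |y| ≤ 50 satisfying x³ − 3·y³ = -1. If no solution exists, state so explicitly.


The equation is x³ - 3y³ = -1. For fixed y, x³ = 3·y³ − 1, so a solution requires the RHS to be a perfect cube.
Strategy: iterate y from -50 to 50, compute RHS = 3·y³ − 1, and check whether it is a (positive or negative) perfect cube.
Check small values of y:
  y = 0: RHS = -1 = (-1)³ ⇒ x = -1 works.
  y = 1: RHS = 2 is not a perfect cube.
  y = -1: RHS = -4 is not a perfect cube.
  y = 2: RHS = 23 is not a perfect cube.
  y = -2: RHS = -25 is not a perfect cube.
  y = 3: RHS = 80 is not a perfect cube.
  y = -3: RHS = -82 is not a perfect cube.
Continuing the search up to |y| = 50 finds no further solutions beyond those listed.
Collected solutions: (-1, 0).

Solutions (with |y| ≤ 50): (-1, 0).


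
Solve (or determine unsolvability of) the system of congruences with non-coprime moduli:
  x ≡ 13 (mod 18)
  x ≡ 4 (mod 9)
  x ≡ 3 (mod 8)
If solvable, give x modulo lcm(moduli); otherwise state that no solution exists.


Moduli 18, 9, 8 are not pairwise coprime, so CRT works modulo lcm(m_i) when all pairwise compatibility conditions hold.
Pairwise compatibility: gcd(m_i, m_j) must divide a_i - a_j for every pair.
Merge one congruence at a time:
  Start: x ≡ 13 (mod 18).
  Combine with x ≡ 4 (mod 9): gcd(18, 9) = 9; 4 - 13 = -9, which IS divisible by 9, so compatible.
    Write x = 13 + 18·t and substitute into x ≡ 4 (mod 9): 18·t ≡ 4 − 13 = -9 (mod 9).
    Divide the congruence (and modulus) by g = 9: 2·t ≡ -1 (mod 1).
    Modulo 1 every t works; take t = 0.
    Then x = 13 + 18·0 = 13, valid modulo lcm(18, 9) = 18: x ≡ 13 (mod 18).
  Combine with x ≡ 3 (mod 8): gcd(18, 8) = 2; 3 - 13 = -10, which IS divisible by 2, so compatible.
    Write x = 13 + 18·t and substitute into x ≡ 3 (mod 8): 18·t ≡ 3 − 13 = -10 (mod 8).
    Divide the congruence (and modulus) by g = 2: 9·t ≡ -5 (mod 4).
    Reduce coefficients mod 4: 1·t ≡ 3 (mod 4).
    So t ≡ 3 (mod 4).
    Then x = 13 + 18·3 = 67, valid modulo lcm(18, 8) = 72: x ≡ 67 (mod 72).
Verify: 67 mod 18 = 13, 67 mod 9 = 4, 67 mod 8 = 3.

x ≡ 67 (mod 72).


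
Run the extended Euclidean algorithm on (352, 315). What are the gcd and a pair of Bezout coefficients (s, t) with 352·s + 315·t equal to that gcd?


Euclidean algorithm on (352, 315) — divide until remainder is 0:
  352 = 1 · 315 + 37
  315 = 8 · 37 + 19
  37 = 1 · 19 + 18
  19 = 1 · 18 + 1
  18 = 18 · 1 + 0
gcd(352, 315) = 1.
Track Bezout coefficients alongside the remainders: start with r₀ = 352 = a·1 + b·0 (s = 1, t = 0) and r₁ = 315 = a·0 + b·1 (s = 0, t = 1); each new remainder r_{k+1} = r_{k-1} − q_k·r_k inherits s_{k+1} = s_{k-1} − q_k·s_k, t_{k+1} = t_{k-1} − q_k·t_k, so r_k = a·s_k + b·t_k at every step:
  q = 1: r = 37, s = 1 − 1·0 = 1, t = 0 − 1·1 = -1  (check: 352·1 + 315·(-1) = 37)
  q = 8: r = 19, s = 0 − 8·1 = -8, t = 1 − 8·(-1) = 9  (check: 352·(-8) + 315·9 = 19)
  q = 1: r = 18, s = 1 − 1·(-8) = 9, t = -1 − 1·9 = -10  (check: 352·9 + 315·(-10) = 18)
  q = 1: r = 1, s = -8 − 1·9 = -17, t = 9 − 1·(-10) = 19  (check: 352·(-17) + 315·19 = 1)
The row with r = 1 (the gcd) gives the Bezout coefficients s = -17, t = 19.
Result: 352 · (-17) + 315 · (19) = 1.

gcd(352, 315) = 1; s = -17, t = 19 (check: 352·(-17) + 315·19 = 1).


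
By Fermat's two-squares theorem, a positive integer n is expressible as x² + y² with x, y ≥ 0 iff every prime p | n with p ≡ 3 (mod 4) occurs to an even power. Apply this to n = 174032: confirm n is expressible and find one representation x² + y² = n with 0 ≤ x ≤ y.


Step 1: Factor n = 174032 = 2^4 · 73 · 149.
Step 2: Check the mod-4 condition on each prime factor: 2 = 2 (special); 73 ≡ 1 (mod 4), exponent 1; 149 ≡ 1 (mod 4), exponent 1.
All primes ≡ 3 (mod 4) appear to even exponent (or don't appear), so by the two-squares theorem n IS expressible as a sum of two squares.
Step 3: Build a representation. Group n = k² · m with k = 4 and m = 73 · 149 = 10877 (a product of primes ≡ 1 (mod 4)); a representation of m scales to one of n via (k·x)² + (k·y)² = k²(x² + y²). Each prime p ≡ 1 (mod 4) is itself a sum of two squares; find a² by testing p − a² for a perfect square:
  73: 73 − 1² = 72, 73 − 2² = 69, 73 − 3² = 64 = 8² ⇒ 73 = 3² + 8².
  149: 149 − 1² = 148, 149 − 2² = 145, 149 − 3² = 140, 149 − 4² = 133, 149 − 5² = 124, 149 − 6² = 113, 149 − 7² = 100 = 10² ⇒ 149 = 7² + 10².
  Combine using the Brahmagupta–Fibonacci identity (a² + b²)(c² + d²) = (ac − bd)² + (ad + bc)² = (ac + bd)² + (ad − bc)²:
  73 · 149 = 10877: from (3² + 8²)(7² + 10²), take (3·7 − 8·10, 3·10 + 8·7) = (21 − 80, 30 + 56) = (-59, 86); dropping signs (only squares matter) gives (59, 86); check 59² + 86² = 3481 + 7396 = 10877 ✓.
  Scale by k = 4: (4·59, 4·86) = (236, 344).
Step 4: Order so x ≤ y and verify: 236² + 344² = 55696 + 118336 = 174032 = n. ✓

n = 174032 = 236² + 344² (one valid representation with x ≤ y).


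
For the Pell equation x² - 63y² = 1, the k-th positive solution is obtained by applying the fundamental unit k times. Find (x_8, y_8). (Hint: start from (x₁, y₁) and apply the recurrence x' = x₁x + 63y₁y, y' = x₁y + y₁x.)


Step 1: Find the fundamental solution (x₁, y₁) of x² - 63y² = 1.
  Expand √63 as a continued fraction. a₀ = ⌊√63⌋ = 7; iterate m_{k+1} = d_k·a_k − m_k, d_{k+1} = (63 − m_{k+1}²)/d_k, a_{k+1} = ⌊(a₀ + m_{k+1})/d_{k+1}⌋ (starting m₀ = 0, d₀ = 1), with convergents p_k = a_k·p_{k-1} + p_{k-2}, q_k = a_k·q_{k-1} + q_{k-2} (p₋₁ = 1, q₋₁ = 0):
  k = 0: a₀ = 7; p₀/q₀ = 7/1; p₀² − 63·q₀² = 49 − 63 = -14.
  k = 1: m = 7, d = 14, a = ⌊(7 + 7)/14⌋ = 1; p/q = (1·7 + 1)/(1·1 + 0) = 8/1; p² − 63·q² = 64 − 63 = 1.
  The first convergent with p² − 63·q² = 1 gives the fundamental solution (x₁, y₁) = (8, 1).
Step 2: Apply the recurrence (x_{n+1}, y_{n+1}) = (x₁x_n + 63y₁y_n, x₁y_n + y₁x_n) repeatedly.
  From (x_1, y_1) = (8, 1): x_2 = 8·8 + 63·1·1 = 127; y_2 = 8·1 + 1·8 = 16.
  From (x_2, y_2) = (127, 16): x_3 = 8·127 + 63·1·16 = 2024; y_3 = 8·16 + 1·127 = 255.
  From (x_3, y_3) = (2024, 255): x_4 = 8·2024 + 63·1·255 = 32257; y_4 = 8·255 + 1·2024 = 4064.
  From (x_4, y_4) = (32257, 4064): x_5 = 8·32257 + 63·1·4064 = 514088; y_5 = 8·4064 + 1·32257 = 64769.
  From (x_5, y_5) = (514088, 64769): x_6 = 8·514088 + 63·1·64769 = 8193151; y_6 = 8·64769 + 1·514088 = 1032240.
  From (x_6, y_6) = (8193151, 1032240): x_7 = 8·8193151 + 63·1·1032240 = 130576328; y_7 = 8·1032240 + 1·8193151 = 16451071.
  From (x_7, y_7) = (130576328, 16451071): x_8 = 8·130576328 + 63·1·16451071 = 2081028097; y_8 = 8·16451071 + 1·130576328 = 262184896.
Step 3: Verify x_8² - 63·y_8² = 4330677940503441409 - 4330677940503441408 = 1 (should be 1). ✓

(x_1, y_1) = (8, 1); (x_8, y_8) = (2081028097, 262184896).


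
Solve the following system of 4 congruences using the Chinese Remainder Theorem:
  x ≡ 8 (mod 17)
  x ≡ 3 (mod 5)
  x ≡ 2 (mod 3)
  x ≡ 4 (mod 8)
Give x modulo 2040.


Product of moduli M = 17 · 5 · 3 · 8 = 2040.
Merge one congruence at a time:
  Start: x ≡ 8 (mod 17).
  Combine with x ≡ 3 (mod 5); new modulus lcm = 85.
    Write x = 8 + 17·t and substitute into x ≡ 3 (mod 5): 17·t ≡ 3 − 8 = -5 (mod 5).
    Reduce coefficients mod 5: 2·t ≡ 0 (mod 5).
    The inverse of 2 mod 5 is 3 (since 2·3 = 6 = 1·5 + 1), so t ≡ 3·0 = 0 ≡ 0 (mod 5).
    Then x = 8 + 17·0 = 8, valid modulo lcm(17, 5) = 85: x ≡ 8 (mod 85).
  Combine with x ≡ 2 (mod 3); new modulus lcm = 255.
    Write x = 8 + 85·t and substitute into x ≡ 2 (mod 3): 85·t ≡ 2 − 8 = -6 (mod 3).
    Reduce coefficients mod 3: 1·t ≡ 0 (mod 3).
    So t ≡ 0 (mod 3).
    Then x = 8 + 85·0 = 8, valid modulo lcm(85, 3) = 255: x ≡ 8 (mod 255).
  Combine with x ≡ 4 (mod 8); new modulus lcm = 2040.
    Write x = 8 + 255·t and substitute into x ≡ 4 (mod 8): 255·t ≡ 4 − 8 = -4 (mod 8).
    Reduce coefficients mod 8: 7·t ≡ 4 (mod 8).
    The inverse of 7 mod 8 is 7 (since 7·7 = 49 = 6·8 + 1), so t ≡ 7·4 = 28 ≡ 4 (mod 8).
    Then x = 8 + 255·4 = 1028, valid modulo lcm(255, 8) = 2040: x ≡ 1028 (mod 2040).
Verify against each original: 1028 mod 17 = 8, 1028 mod 5 = 3, 1028 mod 3 = 2, 1028 mod 8 = 4.

x ≡ 1028 (mod 2040).


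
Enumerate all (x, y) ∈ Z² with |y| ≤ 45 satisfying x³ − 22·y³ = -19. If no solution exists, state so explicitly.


The equation is x³ - 22y³ = -19. For fixed y, x³ = 22·y³ − 19, so a solution requires the RHS to be a perfect cube.
Strategy: iterate y from -45 to 45, compute RHS = 22·y³ − 19, and check whether it is a (positive or negative) perfect cube.
Check small values of y:
  y = 0: RHS = -19 is not a perfect cube.
  y = 1: RHS = 3 is not a perfect cube.
  y = -1: RHS = -41 is not a perfect cube.
  y = 2: RHS = 157 is not a perfect cube.
  y = -2: RHS = -195 is not a perfect cube.
  y = 3: RHS = 575 is not a perfect cube.
  y = -3: RHS = -613 is not a perfect cube.
Continuing the search up to |y| = 45 finds no solutions either.
No (x, y) in the scanned range satisfies the equation.

No integer solutions with |y| ≤ 45.


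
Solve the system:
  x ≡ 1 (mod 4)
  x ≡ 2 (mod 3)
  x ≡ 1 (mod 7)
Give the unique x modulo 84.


Moduli 4, 3, 7 are pairwise coprime; by CRT there is a unique solution modulo M = 4 · 3 · 7 = 84.
Solve pairwise, accumulating the modulus:
  Start with x ≡ 1 (mod 4).
  Combine with x ≡ 2 (mod 3): since gcd(4, 3) = 1, we get a unique residue mod 12.
    Write x = 1 + 4·t and substitute into x ≡ 2 (mod 3): 4·t ≡ 2 − 1 = 1 (mod 3).
    Reduce coefficients mod 3: 1·t ≡ 1 (mod 3).
    So t ≡ 1 (mod 3).
    Then x = 1 + 4·1 = 5, valid modulo lcm(4, 3) = 12: x ≡ 5 (mod 12).
  Combine with x ≡ 1 (mod 7): since gcd(12, 7) = 1, we get a unique residue mod 84.
    Write x = 5 + 12·t and substitute into x ≡ 1 (mod 7): 12·t ≡ 1 − 5 = -4 (mod 7).
    Reduce coefficients mod 7: 5·t ≡ 3 (mod 7).
    The inverse of 5 mod 7 is 3 (since 5·3 = 15 = 2·7 + 1), so t ≡ 3·3 = 9 ≡ 2 (mod 7).
    Then x = 5 + 12·2 = 29, valid modulo lcm(12, 7) = 84: x ≡ 29 (mod 84).
Verify: 29 mod 4 = 1 ✓, 29 mod 3 = 2 ✓, 29 mod 7 = 1 ✓.

x ≡ 29 (mod 84).


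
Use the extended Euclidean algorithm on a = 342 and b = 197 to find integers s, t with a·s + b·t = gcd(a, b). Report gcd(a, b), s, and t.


Euclidean algorithm on (342, 197) — divide until remainder is 0:
  342 = 1 · 197 + 145
  197 = 1 · 145 + 52
  145 = 2 · 52 + 41
  52 = 1 · 41 + 11
  41 = 3 · 11 + 8
  11 = 1 · 8 + 3
  8 = 2 · 3 + 2
  3 = 1 · 2 + 1
  2 = 2 · 1 + 0
gcd(342, 197) = 1.
Track Bezout coefficients alongside the remainders: start with r₀ = 342 = a·1 + b·0 (s = 1, t = 0) and r₁ = 197 = a·0 + b·1 (s = 0, t = 1); each new remainder r_{k+1} = r_{k-1} − q_k·r_k inherits s_{k+1} = s_{k-1} − q_k·s_k, t_{k+1} = t_{k-1} − q_k·t_k, so r_k = a·s_k + b·t_k at every step:
  q = 1: r = 145, s = 1 − 1·0 = 1, t = 0 − 1·1 = -1  (check: 342·1 + 197·(-1) = 145)
  q = 1: r = 52, s = 0 − 1·1 = -1, t = 1 − 1·(-1) = 2  (check: 342·(-1) + 197·2 = 52)
  q = 2: r = 41, s = 1 − 2·(-1) = 3, t = -1 − 2·2 = -5  (check: 342·3 + 197·(-5) = 41)
  q = 1: r = 11, s = -1 − 1·3 = -4, t = 2 − 1·(-5) = 7  (check: 342·(-4) + 197·7 = 11)
  q = 3: r = 8, s = 3 − 3·(-4) = 15, t = -5 − 3·7 = -26  (check: 342·15 + 197·(-26) = 8)
  q = 1: r = 3, s = -4 − 1·15 = -19, t = 7 − 1·(-26) = 33  (check: 342·(-19) + 197·33 = 3)
  q = 2: r = 2, s = 15 − 2·(-19) = 53, t = -26 − 2·33 = -92  (check: 342·53 + 197·(-92) = 2)
  q = 1: r = 1, s = -19 − 1·53 = -72, t = 33 − 1·(-92) = 125  (check: 342·(-72) + 197·125 = 1)
The row with r = 1 (the gcd) gives the Bezout coefficients s = -72, t = 125.
Result: 342 · (-72) + 197 · (125) = 1.

gcd(342, 197) = 1; s = -72, t = 125 (check: 342·(-72) + 197·125 = 1).


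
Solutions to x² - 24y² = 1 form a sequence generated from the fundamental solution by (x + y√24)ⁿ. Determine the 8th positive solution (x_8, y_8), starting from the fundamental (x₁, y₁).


Step 1: Find the fundamental solution (x₁, y₁) of x² - 24y² = 1.
  Expand √24 as a continued fraction. a₀ = ⌊√24⌋ = 4; iterate m_{k+1} = d_k·a_k − m_k, d_{k+1} = (24 − m_{k+1}²)/d_k, a_{k+1} = ⌊(a₀ + m_{k+1})/d_{k+1}⌋ (starting m₀ = 0, d₀ = 1), with convergents p_k = a_k·p_{k-1} + p_{k-2}, q_k = a_k·q_{k-1} + q_{k-2} (p₋₁ = 1, q₋₁ = 0):
  k = 0: a₀ = 4; p₀/q₀ = 4/1; p₀² − 24·q₀² = 16 − 24 = -8.
  k = 1: m = 4, d = 8, a = ⌊(4 + 4)/8⌋ = 1; p/q = (1·4 + 1)/(1·1 + 0) = 5/1; p² − 24·q² = 25 − 24 = 1.
  The first convergent with p² − 24·q² = 1 gives the fundamental solution (x₁, y₁) = (5, 1).
Step 2: Apply the recurrence (x_{n+1}, y_{n+1}) = (x₁x_n + 24y₁y_n, x₁y_n + y₁x_n) repeatedly.
  From (x_1, y_1) = (5, 1): x_2 = 5·5 + 24·1·1 = 49; y_2 = 5·1 + 1·5 = 10.
  From (x_2, y_2) = (49, 10): x_3 = 5·49 + 24·1·10 = 485; y_3 = 5·10 + 1·49 = 99.
  From (x_3, y_3) = (485, 99): x_4 = 5·485 + 24·1·99 = 4801; y_4 = 5·99 + 1·485 = 980.
  From (x_4, y_4) = (4801, 980): x_5 = 5·4801 + 24·1·980 = 47525; y_5 = 5·980 + 1·4801 = 9701.
  From (x_5, y_5) = (47525, 9701): x_6 = 5·47525 + 24·1·9701 = 470449; y_6 = 5·9701 + 1·47525 = 96030.
  From (x_6, y_6) = (470449, 96030): x_7 = 5·470449 + 24·1·96030 = 4656965; y_7 = 5·96030 + 1·470449 = 950599.
  From (x_7, y_7) = (4656965, 950599): x_8 = 5·4656965 + 24·1·950599 = 46099201; y_8 = 5·950599 + 1·4656965 = 9409960.
Step 3: Verify x_8² - 24·y_8² = 2125136332838401 - 2125136332838400 = 1 (should be 1). ✓

(x_1, y_1) = (5, 1); (x_8, y_8) = (46099201, 9409960).


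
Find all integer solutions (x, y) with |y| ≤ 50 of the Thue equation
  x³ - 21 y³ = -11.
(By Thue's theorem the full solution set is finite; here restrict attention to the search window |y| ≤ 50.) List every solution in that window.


The equation is x³ - 21y³ = -11. For fixed y, x³ = 21·y³ − 11, so a solution requires the RHS to be a perfect cube.
Strategy: iterate y from -50 to 50, compute RHS = 21·y³ − 11, and check whether it is a (positive or negative) perfect cube.
Check small values of y:
  y = 0: RHS = -11 is not a perfect cube.
  y = 1: RHS = 10 is not a perfect cube.
  y = -1: RHS = -32 is not a perfect cube.
  y = 2: RHS = 157 is not a perfect cube.
  y = -2: RHS = -179 is not a perfect cube.
  y = 3: RHS = 556 is not a perfect cube.
  y = -3: RHS = -578 is not a perfect cube.
Continuing the search up to |y| = 50 finds no solutions either.
No (x, y) in the scanned range satisfies the equation.

No integer solutions with |y| ≤ 50.


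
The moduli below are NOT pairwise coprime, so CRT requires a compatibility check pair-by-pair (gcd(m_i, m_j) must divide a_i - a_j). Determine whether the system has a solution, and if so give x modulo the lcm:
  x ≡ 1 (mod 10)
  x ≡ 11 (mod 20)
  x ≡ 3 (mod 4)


Moduli 10, 20, 4 are not pairwise coprime, so CRT works modulo lcm(m_i) when all pairwise compatibility conditions hold.
Pairwise compatibility: gcd(m_i, m_j) must divide a_i - a_j for every pair.
Merge one congruence at a time:
  Start: x ≡ 1 (mod 10).
  Combine with x ≡ 11 (mod 20): gcd(10, 20) = 10; 11 - 1 = 10, which IS divisible by 10, so compatible.
    Write x = 1 + 10·t and substitute into x ≡ 11 (mod 20): 10·t ≡ 11 − 1 = 10 (mod 20).
    Divide the congruence (and modulus) by g = 10: 1·t ≡ 1 (mod 2).
    So t ≡ 1 (mod 2).
    Then x = 1 + 10·1 = 11, valid modulo lcm(10, 20) = 20: x ≡ 11 (mod 20).
  Combine with x ≡ 3 (mod 4): gcd(20, 4) = 4; 3 - 11 = -8, which IS divisible by 4, so compatible.
    Write x = 11 + 20·t and substitute into x ≡ 3 (mod 4): 20·t ≡ 3 − 11 = -8 (mod 4).
    Divide the congruence (and modulus) by g = 4: 5·t ≡ -2 (mod 1).
    Modulo 1 every t works; take t = 0.
    Then x = 11 + 20·0 = 11, valid modulo lcm(20, 4) = 20: x ≡ 11 (mod 20).
Verify: 11 mod 10 = 1, 11 mod 20 = 11, 11 mod 4 = 3.

x ≡ 11 (mod 20).
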